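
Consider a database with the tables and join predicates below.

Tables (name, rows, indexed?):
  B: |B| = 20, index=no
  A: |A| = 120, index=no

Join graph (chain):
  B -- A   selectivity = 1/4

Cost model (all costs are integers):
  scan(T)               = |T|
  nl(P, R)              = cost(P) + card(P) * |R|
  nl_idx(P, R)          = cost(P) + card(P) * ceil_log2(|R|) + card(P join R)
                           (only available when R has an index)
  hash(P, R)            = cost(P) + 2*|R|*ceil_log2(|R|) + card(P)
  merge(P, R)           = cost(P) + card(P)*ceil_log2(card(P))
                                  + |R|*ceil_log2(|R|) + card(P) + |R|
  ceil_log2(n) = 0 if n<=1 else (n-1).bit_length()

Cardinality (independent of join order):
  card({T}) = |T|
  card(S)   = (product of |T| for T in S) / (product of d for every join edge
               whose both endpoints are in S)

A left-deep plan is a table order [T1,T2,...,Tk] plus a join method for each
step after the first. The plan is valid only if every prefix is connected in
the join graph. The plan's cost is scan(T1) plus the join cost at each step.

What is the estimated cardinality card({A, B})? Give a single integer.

Tables in S: A(120), B(20)
Edges inside S: B-A(d=4)
numerator = 120 * 20 = 2400
denominator = 4 = 4
card(S) = 2400 / 4 = 600

600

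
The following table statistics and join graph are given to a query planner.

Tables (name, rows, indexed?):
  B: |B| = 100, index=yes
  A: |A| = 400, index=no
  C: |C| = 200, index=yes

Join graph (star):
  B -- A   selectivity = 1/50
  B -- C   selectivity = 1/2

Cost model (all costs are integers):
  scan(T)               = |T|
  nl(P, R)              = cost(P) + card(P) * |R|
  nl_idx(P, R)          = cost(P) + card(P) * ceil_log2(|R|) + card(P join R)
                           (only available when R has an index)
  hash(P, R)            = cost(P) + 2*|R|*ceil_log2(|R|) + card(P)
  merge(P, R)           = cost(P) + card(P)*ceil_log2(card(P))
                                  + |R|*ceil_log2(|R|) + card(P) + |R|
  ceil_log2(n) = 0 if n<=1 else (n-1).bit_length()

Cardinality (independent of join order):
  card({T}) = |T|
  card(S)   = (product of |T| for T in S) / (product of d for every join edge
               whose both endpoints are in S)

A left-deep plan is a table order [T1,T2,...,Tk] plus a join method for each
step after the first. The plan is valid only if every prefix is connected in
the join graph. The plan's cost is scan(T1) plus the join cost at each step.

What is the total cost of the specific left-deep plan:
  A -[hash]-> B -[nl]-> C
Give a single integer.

step 1: scan A: cost=400, card=400
step 2: join B via hash
    card(P join B) = 400*100/(50) = 800
    cost = 400 + 2*100*7 + 400 = 2200
step 3: join C via nl
    card(P join C) = 800*200/(2) = 80000
    cost = 2200 + 800*200 = 162200

162200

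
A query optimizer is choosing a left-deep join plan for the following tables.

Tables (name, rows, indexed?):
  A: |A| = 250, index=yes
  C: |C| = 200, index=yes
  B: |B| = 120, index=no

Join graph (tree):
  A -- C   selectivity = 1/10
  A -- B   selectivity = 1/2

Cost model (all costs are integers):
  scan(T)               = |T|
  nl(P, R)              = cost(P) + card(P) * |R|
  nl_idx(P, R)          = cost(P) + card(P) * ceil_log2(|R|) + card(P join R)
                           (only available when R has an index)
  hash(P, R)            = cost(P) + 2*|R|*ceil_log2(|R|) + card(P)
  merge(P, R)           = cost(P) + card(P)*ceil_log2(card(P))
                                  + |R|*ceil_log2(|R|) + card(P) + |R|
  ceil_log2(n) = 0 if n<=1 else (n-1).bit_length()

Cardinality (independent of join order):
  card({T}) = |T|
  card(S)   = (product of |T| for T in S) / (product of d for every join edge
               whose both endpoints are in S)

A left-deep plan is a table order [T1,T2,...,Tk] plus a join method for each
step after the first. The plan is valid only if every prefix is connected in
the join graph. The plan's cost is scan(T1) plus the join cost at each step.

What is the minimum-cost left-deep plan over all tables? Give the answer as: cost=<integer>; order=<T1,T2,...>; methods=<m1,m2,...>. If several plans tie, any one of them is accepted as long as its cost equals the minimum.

Selinger DP (subsets sized 1..n):
  {A}: scan cost=250, card=250
  {C}: scan cost=200, card=200
  {B}: scan cost=120, card=120
  {AC}: card=5000; try (C,hash)→3700, (A,merge)→4250, (C,merge)→4300, (A,hash)→4400, (A,nl_idx)→6800, (C,nl_idx)→7250 …(+2); best=3700 via (C,hash)
  {AB}: card=15000; try (B,hash)→2180, (A,merge)→3330, (B,merge)→3460, (A,hash)→4240, (A,nl_idx)→16080, (A,nl)→30120 …(+1); best=2180 via (B,hash)
  {ABC}: card=300000; try (B,hash)→10380, (C,hash)→20380, (B,merge)→74660, (C,merge)→228980, (C,nl_idx)→422180, (B,nl)→603700 …(+1); best=10380 via (B,hash)

cost=10380; order=A,C,B; methods=hash,hash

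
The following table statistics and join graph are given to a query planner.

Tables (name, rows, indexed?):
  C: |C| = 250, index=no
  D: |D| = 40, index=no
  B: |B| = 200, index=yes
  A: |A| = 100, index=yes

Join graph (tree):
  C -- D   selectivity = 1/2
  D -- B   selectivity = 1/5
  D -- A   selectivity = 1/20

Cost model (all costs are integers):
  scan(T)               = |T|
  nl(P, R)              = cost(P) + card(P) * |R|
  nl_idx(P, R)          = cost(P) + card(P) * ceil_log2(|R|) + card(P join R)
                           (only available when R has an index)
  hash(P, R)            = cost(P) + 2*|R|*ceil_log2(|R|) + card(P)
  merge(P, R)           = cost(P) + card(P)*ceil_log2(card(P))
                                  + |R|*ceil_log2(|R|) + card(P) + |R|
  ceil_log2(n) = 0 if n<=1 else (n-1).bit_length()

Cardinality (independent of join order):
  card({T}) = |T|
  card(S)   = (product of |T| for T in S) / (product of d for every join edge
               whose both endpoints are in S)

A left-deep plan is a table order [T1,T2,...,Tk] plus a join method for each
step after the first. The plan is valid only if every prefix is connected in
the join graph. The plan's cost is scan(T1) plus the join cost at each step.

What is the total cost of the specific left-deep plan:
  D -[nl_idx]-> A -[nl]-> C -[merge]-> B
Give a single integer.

452320

step 1: scan D: cost=40, card=40
step 2: join A via nl_idx
    card(P join A) = 40*100/(20) = 200
    cost = 40 + 40*7 + 200 = 520
step 3: join C via nl
    card(P join C) = 200*250/(2) = 25000
    cost = 520 + 200*250 = 50520
step 4: join B via merge
    card(P join B) = 25000*200/(5) = 1000000
    cost = 50520 + 25000*15 + 200*8 + 25000 + 200 = 452320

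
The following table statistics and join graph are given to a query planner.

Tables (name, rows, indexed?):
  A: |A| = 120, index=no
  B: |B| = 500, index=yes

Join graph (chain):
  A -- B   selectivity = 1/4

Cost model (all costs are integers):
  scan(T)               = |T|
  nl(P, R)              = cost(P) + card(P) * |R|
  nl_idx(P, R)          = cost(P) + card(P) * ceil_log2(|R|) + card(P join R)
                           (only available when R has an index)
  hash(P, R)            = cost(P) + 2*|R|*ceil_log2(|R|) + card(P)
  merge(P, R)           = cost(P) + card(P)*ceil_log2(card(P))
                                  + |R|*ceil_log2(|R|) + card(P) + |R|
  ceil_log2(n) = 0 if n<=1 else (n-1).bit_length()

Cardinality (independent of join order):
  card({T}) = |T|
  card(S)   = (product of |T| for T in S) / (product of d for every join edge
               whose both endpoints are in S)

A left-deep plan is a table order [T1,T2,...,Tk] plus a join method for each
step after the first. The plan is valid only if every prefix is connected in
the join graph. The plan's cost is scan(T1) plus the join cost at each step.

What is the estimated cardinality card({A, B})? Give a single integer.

15000

Tables in S: A(120), B(500)
Edges inside S: A-B(d=4)
numerator = 120 * 500 = 60000
denominator = 4 = 4
card(S) = 60000 / 4 = 15000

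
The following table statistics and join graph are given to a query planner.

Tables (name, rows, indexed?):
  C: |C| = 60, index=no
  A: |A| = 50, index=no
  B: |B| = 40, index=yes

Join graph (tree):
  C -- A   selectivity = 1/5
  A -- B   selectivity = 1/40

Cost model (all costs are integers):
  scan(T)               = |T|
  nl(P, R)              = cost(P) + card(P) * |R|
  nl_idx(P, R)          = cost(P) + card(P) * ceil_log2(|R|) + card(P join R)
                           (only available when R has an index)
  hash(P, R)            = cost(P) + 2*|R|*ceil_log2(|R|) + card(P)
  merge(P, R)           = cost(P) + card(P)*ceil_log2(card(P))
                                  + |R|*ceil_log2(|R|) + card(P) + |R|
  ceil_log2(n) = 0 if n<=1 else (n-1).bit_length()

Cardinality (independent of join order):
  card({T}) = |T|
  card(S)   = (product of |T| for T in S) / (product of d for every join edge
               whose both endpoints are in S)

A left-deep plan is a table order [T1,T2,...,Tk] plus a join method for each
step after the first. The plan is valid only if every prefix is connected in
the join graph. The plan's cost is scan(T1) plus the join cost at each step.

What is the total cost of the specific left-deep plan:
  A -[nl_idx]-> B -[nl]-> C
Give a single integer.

3400

step 1: scan A: cost=50, card=50
step 2: join B via nl_idx
    card(P join B) = 50*40/(40) = 50
    cost = 50 + 50*6 + 50 = 400
step 3: join C via nl
    card(P join C) = 50*60/(5) = 600
    cost = 400 + 50*60 = 3400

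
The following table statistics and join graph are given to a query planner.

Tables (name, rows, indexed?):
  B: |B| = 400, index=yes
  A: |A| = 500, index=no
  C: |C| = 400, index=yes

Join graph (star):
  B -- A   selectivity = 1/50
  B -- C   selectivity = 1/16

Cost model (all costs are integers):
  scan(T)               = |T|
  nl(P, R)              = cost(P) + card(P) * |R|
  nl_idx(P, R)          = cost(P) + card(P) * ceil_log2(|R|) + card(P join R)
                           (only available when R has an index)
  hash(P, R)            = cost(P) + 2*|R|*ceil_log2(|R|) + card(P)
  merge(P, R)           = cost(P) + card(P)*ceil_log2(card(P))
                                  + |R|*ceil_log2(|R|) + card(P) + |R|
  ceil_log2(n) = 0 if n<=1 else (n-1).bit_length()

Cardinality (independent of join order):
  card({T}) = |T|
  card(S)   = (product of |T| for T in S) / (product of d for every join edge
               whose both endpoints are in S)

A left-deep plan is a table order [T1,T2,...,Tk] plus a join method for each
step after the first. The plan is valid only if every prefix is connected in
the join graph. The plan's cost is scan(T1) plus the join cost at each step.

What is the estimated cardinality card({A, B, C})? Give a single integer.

Tables in S: A(500), B(400), C(400)
Edges inside S: B-A(d=50), B-C(d=16)
numerator = 500 * 400 * 400 = 80000000
denominator = 50 * 16 = 800
card(S) = 80000000 / 800 = 100000

100000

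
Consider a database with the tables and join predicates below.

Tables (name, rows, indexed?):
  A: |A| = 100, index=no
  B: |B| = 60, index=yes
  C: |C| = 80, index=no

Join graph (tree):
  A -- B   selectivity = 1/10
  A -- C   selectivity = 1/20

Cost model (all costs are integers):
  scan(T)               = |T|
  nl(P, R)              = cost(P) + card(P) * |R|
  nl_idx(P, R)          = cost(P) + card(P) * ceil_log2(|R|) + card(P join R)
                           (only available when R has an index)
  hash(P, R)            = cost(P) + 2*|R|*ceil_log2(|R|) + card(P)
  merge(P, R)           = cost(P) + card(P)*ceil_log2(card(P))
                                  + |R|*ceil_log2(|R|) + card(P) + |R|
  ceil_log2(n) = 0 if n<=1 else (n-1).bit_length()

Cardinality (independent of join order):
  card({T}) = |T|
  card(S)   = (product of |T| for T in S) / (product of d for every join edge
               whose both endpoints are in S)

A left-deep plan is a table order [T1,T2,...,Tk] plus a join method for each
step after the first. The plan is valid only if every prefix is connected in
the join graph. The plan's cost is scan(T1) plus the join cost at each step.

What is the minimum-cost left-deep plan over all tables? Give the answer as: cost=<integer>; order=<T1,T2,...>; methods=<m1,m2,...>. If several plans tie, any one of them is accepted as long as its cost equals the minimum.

cost=2440; order=A,C,B; methods=hash,hash

Selinger DP (subsets sized 1..n):
  {A}: scan cost=100, card=100
  {B}: scan cost=60, card=60
  {C}: scan cost=80, card=80
  {AB}: card=600; try (B,hash)→920, (A,merge)→1280, (B,nl_idx)→1300, (B,merge)→1320, (A,hash)→1520, (A,nl)→6060 …(+1); best=920 via (B,hash)
  {AC}: card=400; try (C,hash)→1320, (A,merge)→1520, (C,merge)→1540, (A,hash)→1560, (A,nl)→8080, (C,nl)→8100; best=1320 via (C,hash)
  {ABC}: card=2400; try (B,hash)→2440, (C,hash)→2640, (B,merge)→5740, (B,nl_idx)→6120, (C,merge)→8160, (B,nl)→25320 …(+1); best=2440 via (B,hash)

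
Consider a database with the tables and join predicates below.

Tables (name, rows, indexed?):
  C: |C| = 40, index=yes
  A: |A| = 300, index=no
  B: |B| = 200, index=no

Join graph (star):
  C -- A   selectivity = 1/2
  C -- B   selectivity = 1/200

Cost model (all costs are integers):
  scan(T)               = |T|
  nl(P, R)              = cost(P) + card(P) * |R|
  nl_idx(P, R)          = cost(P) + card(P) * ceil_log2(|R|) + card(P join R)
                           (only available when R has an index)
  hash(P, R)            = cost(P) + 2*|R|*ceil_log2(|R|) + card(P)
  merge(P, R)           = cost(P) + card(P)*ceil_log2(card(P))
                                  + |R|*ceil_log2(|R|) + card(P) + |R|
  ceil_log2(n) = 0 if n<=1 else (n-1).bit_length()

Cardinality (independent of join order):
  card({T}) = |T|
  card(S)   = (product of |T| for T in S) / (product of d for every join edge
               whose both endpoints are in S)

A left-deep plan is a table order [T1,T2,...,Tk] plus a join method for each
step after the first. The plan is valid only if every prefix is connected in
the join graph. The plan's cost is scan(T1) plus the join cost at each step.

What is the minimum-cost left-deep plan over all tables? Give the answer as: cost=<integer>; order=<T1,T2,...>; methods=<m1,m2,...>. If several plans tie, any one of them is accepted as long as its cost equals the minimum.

Selinger DP (subsets sized 1..n):
  {C}: scan cost=40, card=40
  {A}: scan cost=300, card=300
  {B}: scan cost=200, card=200
  {AC}: card=6000; try (C,hash)→1080, (A,merge)→3320, (C,merge)→3580, (A,hash)→5480, (C,nl_idx)→8100, (A,nl)→12040 …(+1); best=1080 via (C,hash)
  {BC}: card=40; try (C,hash)→880, (C,nl_idx)→1440, (B,merge)→2120, (C,merge)→2280, (B,hash)→3280, (B,nl)→8040 …(+1); best=880 via (C,hash)
  {ABC}: card=6000; try (A,merge)→4160, (A,hash)→6320, (B,hash)→10280, (A,nl)→12880, (B,merge)→86880, (B,nl)→1201080; best=4160 via (A,merge)

cost=4160; order=B,C,A; methods=hash,merge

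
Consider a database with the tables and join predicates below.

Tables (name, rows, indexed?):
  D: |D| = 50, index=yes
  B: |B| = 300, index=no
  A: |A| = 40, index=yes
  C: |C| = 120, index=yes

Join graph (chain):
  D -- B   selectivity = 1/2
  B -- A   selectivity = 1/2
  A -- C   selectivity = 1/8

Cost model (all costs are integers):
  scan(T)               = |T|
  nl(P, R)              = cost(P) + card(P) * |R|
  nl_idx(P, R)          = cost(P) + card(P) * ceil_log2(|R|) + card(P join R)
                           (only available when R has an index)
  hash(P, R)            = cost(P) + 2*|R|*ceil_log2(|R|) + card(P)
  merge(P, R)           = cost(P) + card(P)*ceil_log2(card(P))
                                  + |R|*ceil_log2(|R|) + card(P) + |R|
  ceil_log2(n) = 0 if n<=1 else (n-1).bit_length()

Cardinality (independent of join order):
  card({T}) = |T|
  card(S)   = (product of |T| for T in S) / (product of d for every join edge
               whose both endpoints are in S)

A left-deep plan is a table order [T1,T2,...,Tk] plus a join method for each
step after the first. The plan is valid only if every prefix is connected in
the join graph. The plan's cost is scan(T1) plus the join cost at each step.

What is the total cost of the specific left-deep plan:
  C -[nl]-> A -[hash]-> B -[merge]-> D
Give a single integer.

step 1: scan C: cost=120, card=120
step 2: join A via nl
    card(P join A) = 120*40/(8) = 600
    cost = 120 + 120*40 = 4920
step 3: join B via hash
    card(P join B) = 600*300/(2) = 90000
    cost = 4920 + 2*300*9 + 600 = 10920
step 4: join D via merge
    card(P join D) = 90000*50/(2) = 2250000
    cost = 10920 + 90000*17 + 50*6 + 90000 + 50 = 1631270

1631270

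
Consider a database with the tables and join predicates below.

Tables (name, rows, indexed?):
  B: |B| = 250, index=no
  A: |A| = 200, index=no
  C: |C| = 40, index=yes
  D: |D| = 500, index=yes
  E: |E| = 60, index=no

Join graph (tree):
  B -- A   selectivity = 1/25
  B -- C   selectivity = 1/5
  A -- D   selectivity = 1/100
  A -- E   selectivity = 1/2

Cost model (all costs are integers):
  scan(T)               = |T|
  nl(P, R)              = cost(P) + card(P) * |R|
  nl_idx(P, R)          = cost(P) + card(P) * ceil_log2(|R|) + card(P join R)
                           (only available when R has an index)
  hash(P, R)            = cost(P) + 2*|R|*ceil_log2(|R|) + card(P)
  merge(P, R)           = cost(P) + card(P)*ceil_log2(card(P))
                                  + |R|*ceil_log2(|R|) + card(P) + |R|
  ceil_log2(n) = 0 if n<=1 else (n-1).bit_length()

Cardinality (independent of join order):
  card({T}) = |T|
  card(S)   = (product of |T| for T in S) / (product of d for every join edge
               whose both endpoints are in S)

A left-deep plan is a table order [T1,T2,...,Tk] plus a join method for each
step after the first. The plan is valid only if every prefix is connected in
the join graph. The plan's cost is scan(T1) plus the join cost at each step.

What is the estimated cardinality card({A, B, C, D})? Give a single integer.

Tables in S: A(200), B(250), C(40), D(500)
Edges inside S: B-A(d=25), B-C(d=5), A-D(d=100)
numerator = 200 * 250 * 40 * 500 = 1000000000
denominator = 25 * 5 * 100 = 12500
card(S) = 1000000000 / 12500 = 80000

80000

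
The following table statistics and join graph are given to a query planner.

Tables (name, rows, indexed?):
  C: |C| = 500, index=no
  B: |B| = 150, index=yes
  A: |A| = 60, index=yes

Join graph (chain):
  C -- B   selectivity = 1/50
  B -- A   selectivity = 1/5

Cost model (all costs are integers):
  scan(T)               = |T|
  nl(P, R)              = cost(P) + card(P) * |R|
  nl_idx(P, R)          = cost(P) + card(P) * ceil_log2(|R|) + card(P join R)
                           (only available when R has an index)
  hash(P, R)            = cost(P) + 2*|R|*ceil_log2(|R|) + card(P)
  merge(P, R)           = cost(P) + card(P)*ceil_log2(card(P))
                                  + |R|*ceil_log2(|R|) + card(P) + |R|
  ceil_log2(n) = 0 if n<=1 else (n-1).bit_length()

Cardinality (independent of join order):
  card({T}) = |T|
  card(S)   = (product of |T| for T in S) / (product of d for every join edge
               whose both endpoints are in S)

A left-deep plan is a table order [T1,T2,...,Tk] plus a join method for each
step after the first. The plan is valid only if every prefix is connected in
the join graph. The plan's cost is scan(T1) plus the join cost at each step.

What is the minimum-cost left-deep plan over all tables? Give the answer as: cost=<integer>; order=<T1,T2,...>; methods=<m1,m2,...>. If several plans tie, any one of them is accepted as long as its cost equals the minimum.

Selinger DP (subsets sized 1..n):
  {C}: scan cost=500, card=500
  {B}: scan cost=150, card=150
  {A}: scan cost=60, card=60
  {BC}: card=1500; try (B,hash)→3400, (B,nl_idx)→6000, (C,merge)→6500, (B,merge)→6850, (C,hash)→9300, (C,nl)→75150 …(+1); best=3400 via (B,hash)
  {AB}: card=1800; try (A,hash)→1020, (B,merge)→1830, (A,merge)→1920, (B,nl_idx)→2340, (B,hash)→2520, (A,nl_idx)→2850 …(+2); best=1020 via (A,hash)
  {ABC}: card=18000; try (A,hash)→5620, (C,hash)→11820, (A,merge)→21820, (C,merge)→27620, (A,nl_idx)→30400, (A,nl)→93400 …(+1); best=5620 via (A,hash)

cost=5620; order=C,B,A; methods=hash,hash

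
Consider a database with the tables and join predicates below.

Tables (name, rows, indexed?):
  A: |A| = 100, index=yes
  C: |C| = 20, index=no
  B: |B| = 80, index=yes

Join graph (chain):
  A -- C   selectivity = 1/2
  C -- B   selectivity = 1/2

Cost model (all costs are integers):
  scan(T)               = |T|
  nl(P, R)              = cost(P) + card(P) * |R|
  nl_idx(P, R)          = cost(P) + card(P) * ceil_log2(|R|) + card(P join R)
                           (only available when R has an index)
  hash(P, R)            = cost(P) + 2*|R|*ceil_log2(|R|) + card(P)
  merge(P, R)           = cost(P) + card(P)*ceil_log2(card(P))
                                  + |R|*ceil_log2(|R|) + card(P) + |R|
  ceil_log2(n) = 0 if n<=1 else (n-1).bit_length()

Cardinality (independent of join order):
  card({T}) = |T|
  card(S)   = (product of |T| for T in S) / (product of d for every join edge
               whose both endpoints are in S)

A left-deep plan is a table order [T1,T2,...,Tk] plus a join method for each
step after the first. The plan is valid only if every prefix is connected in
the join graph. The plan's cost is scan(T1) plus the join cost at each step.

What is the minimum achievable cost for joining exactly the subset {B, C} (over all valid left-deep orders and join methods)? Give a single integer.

360

Selinger DP over subsets of {B,C}:
  {C}: scan cost=20, card=20
  {B}: scan cost=80, card=80
  {BC}: card=800; try (C,hash)→360, (B,merge)→780, (C,merge)→840, (B,nl_idx)→960, (B,hash)→1160, (B,nl)→1620 …(+1); best=360 via (C,hash)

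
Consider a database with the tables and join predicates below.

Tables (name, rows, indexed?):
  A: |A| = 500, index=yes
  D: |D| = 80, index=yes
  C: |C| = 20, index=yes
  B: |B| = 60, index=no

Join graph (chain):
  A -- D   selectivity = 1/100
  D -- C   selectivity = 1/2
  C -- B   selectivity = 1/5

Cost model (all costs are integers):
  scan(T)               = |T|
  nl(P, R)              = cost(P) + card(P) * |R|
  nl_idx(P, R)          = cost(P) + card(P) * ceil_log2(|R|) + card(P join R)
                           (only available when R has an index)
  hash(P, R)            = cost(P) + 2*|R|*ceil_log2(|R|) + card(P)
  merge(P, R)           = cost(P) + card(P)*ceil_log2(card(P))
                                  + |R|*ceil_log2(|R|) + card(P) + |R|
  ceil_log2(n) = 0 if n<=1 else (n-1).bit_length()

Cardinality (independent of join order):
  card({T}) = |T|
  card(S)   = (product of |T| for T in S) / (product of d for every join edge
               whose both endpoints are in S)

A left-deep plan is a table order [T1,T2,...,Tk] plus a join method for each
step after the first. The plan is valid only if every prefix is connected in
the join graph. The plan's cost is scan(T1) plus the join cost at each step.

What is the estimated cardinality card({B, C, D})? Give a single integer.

9600

Tables in S: B(60), C(20), D(80)
Edges inside S: D-C(d=2), C-B(d=5)
numerator = 60 * 20 * 80 = 96000
denominator = 2 * 5 = 10
card(S) = 96000 / 10 = 9600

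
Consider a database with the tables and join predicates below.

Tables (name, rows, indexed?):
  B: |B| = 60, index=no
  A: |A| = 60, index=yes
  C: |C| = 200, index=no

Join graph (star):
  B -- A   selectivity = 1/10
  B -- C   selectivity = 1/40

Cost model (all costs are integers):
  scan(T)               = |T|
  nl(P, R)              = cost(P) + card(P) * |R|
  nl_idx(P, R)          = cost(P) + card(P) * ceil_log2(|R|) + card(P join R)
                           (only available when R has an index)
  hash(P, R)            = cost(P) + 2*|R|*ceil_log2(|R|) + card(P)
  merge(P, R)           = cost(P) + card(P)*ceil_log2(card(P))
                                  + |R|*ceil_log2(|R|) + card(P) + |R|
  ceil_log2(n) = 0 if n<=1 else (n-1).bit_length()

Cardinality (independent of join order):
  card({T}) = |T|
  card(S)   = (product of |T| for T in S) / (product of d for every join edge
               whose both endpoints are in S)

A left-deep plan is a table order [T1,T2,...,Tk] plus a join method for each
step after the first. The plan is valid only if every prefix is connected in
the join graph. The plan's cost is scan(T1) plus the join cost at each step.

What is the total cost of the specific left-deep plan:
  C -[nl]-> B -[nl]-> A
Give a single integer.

30200

step 1: scan C: cost=200, card=200
step 2: join B via nl
    card(P join B) = 200*60/(40) = 300
    cost = 200 + 200*60 = 12200
step 3: join A via nl
    card(P join A) = 300*60/(10) = 1800
    cost = 12200 + 300*60 = 30200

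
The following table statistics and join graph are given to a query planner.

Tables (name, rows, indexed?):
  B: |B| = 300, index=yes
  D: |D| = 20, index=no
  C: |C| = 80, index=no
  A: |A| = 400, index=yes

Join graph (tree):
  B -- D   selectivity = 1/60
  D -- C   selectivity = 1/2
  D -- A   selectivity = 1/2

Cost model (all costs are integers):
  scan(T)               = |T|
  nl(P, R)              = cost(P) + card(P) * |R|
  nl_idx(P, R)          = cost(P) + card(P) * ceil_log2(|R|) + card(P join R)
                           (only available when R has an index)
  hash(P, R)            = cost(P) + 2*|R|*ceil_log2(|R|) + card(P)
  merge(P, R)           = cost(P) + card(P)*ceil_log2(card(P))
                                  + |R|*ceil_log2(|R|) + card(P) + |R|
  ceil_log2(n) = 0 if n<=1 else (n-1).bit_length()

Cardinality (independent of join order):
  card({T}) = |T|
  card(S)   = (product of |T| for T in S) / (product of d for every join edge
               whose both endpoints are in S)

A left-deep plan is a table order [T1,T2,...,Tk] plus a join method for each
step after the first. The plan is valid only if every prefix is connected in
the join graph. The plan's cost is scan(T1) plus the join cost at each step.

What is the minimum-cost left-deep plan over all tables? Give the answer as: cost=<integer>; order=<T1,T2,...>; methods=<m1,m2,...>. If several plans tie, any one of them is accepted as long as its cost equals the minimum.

cost=12720; order=D,B,C,A; methods=nl_idx,hash,hash

Selinger DP (subsets sized 1..n):
  {B}: scan cost=300, card=300
  {D}: scan cost=20, card=20
  {C}: scan cost=80, card=80
  {A}: scan cost=400, card=400
  {BD}: card=100; try (B,nl_idx)→300, (D,hash)→800, (B,merge)→3140, (D,merge)→3420, (B,hash)→5440, (B,nl)→6020 …(+1); best=300 via (B,nl_idx)
  {CD}: card=800; try (D,hash)→360, (C,merge)→780, (D,merge)→840, (C,hash)→1160, (C,nl)→1620, (D,nl)→1680; best=360 via (D,hash)
  {AD}: card=4000; try (D,hash)→1000, (A,merge)→4140, (A,nl_idx)→4200, (D,merge)→4520, (A,hash)→7240, (A,nl)→8020 …(+1); best=1000 via (D,hash)
  {BCD}: card=4000; try (C,hash)→1520, (C,merge)→1740, (B,hash)→6560, (C,nl)→8300, (B,nl_idx)→11560, (B,merge)→12160 …(+1); best=1520 via (C,hash)
  {ABD}: card=20000; try (A,merge)→5100, (A,hash)→7600, (B,hash)→10400, (A,nl_idx)→21200, (A,nl)→40300, (B,merge)→56000 …(+2); best=5100 via (A,merge)
  {ACD}: card=160000; try (C,hash)→6120, (A,hash)→8360, (A,merge)→13160, (C,merge)→53640, (A,nl_idx)→167560, (A,nl)→320360 …(+1); best=6120 via (C,hash)
  {ABCD}: card=800000; try (A,hash)→12720, (C,hash)→26220, (A,merge)→57520, (B,hash)→171520, (C,merge)→325740, (A,nl_idx)→837520 …(+5); best=12720 via (A,hash)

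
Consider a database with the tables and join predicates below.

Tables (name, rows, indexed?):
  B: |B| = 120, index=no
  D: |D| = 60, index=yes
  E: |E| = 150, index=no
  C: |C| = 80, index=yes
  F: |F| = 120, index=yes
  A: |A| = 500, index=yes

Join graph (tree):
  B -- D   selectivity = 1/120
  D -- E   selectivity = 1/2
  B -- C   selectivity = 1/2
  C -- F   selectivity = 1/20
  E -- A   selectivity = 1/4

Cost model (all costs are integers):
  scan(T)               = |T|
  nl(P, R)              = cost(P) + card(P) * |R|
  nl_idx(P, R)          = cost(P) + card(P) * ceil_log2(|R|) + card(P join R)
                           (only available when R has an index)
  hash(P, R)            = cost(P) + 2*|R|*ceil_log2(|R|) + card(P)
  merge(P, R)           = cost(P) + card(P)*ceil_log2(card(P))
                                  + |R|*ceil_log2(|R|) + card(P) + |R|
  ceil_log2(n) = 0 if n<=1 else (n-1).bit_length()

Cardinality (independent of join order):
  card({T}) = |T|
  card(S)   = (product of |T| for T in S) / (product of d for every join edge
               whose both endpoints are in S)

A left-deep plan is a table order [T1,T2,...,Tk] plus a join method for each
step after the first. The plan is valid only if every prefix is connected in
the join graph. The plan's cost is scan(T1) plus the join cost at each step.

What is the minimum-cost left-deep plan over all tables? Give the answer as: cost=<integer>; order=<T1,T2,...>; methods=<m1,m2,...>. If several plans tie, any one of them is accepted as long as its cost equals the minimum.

cost=1111840; order=B,D,C,F,E,A; methods=nl_idx,merge,hash,hash,hash

Selinger DP (subsets sized 1..n):
  {B}: scan cost=120, card=120
  {D}: scan cost=60, card=60
  {E}: scan cost=150, card=150
  {C}: scan cost=80, card=80
  {F}: scan cost=120, card=120
  {A}: scan cost=500, card=500
  {BD}: card=60; try (D,nl_idx)→900, (D,hash)→960, (B,merge)→1440, (D,merge)→1500, (B,hash)→1800, (B,nl)→7260 …(+1); best=900 via (D,nl_idx)
  {BC}: card=4800; try (C,hash)→1360, (B,merge)→1680, (C,merge)→1720, (B,hash)→1840, (C,nl_idx)→5760, (B,nl)→9680 …(+1); best=1360 via (C,hash)
  {DE}: card=4500; try (D,hash)→1020, (E,merge)→1830, (D,merge)→1920, (E,hash)→2520, (D,nl_idx)→5550, (E,nl)→9060 …(+1); best=1020 via (D,hash)
  {AE}: card=18750; try (E,hash)→3400, (A,merge)→6500, (E,merge)→6850, (A,hash)→9300, (A,nl_idx)→20250, (A,nl)→75150 …(+1); best=3400 via (E,hash)
  {CF}: card=480; try (F,nl_idx)→1120, (C,hash)→1360, (C,nl_idx)→1440, (F,merge)→1680, (C,merge)→1720, (F,hash)→1840 …(+2); best=1120 via (F,nl_idx)
  {BDE}: card=4500; try (E,merge)→2670, (E,hash)→3360, (B,hash)→7200, (E,nl)→9900, (B,merge)→64980, (B,nl)→541020; best=2670 via (E,merge)
  {BCD}: card=2400; try (C,merge)→1960, (C,hash)→2080, (C,nl_idx)→3720, (C,nl)→5700, (D,hash)→6880, (D,nl_idx)→32560 …(+2); best=1960 via (C,merge)
  {BCF}: card=28800; try (B,hash)→3280, (B,merge)→6880, (F,hash)→7840, (B,nl)→58720, (F,nl_idx)→63760, (F,merge)→69520 …(+1); best=3280 via (B,hash)
  {ADE}: card=562500; try (A,hash)→14520, (D,hash)→22870, (A,merge)→69020, (D,merge)→303820, (A,nl_idx)→604020, (D,nl_idx)→678400 …(+2); best=14520 via (A,hash)
  {BCDE}: card=180000; try (E,hash)→6760, (C,hash)→8290, (E,merge)→34510, (C,merge)→66310, (C,nl_idx)→214170, (E,nl)→361960 …(+1); best=6760 via (E,hash)
  {ABDE}: card=562500; try (A,hash)→16170, (A,merge)→70670, (B,hash)→578700, (A,nl_idx)→605670, (A,nl)→2252670, (B,merge)→11827980 …(+1); best=16170 via (A,hash)
  {BCDF}: card=14400; try (F,hash)→6040, (D,hash)→32800, (F,nl_idx)→33160, (F,merge)→34120, (D,nl_idx)→190480, (F,nl)→289960 …(+2); best=6040 via (F,hash)
  {BCDEF}: card=1080000; try (E,hash)→22840, (F,hash)→188440, (E,merge)→223390, (E,nl)→2166040, (F,nl_idx)→2346760, (F,merge)→3427720 …(+1); best=22840 via (E,hash)
  {ABCDE}: card=22500000; try (A,hash)→195760, (C,hash)→579790, (A,merge)→3431760, (C,merge)→11829310, (A,nl_idx)→24126760, (C,nl_idx)→26453670 …(+2); best=195760 via (A,hash)
  {ABCDEF}: card=135000000; try (A,hash)→1111840, (F,hash)→22697440, (A,merge)→23787840, (A,nl_idx)→144742840, (F,nl_idx)→292695760, (A,nl)→540022840 …(+2); best=1111840 via (A,hash)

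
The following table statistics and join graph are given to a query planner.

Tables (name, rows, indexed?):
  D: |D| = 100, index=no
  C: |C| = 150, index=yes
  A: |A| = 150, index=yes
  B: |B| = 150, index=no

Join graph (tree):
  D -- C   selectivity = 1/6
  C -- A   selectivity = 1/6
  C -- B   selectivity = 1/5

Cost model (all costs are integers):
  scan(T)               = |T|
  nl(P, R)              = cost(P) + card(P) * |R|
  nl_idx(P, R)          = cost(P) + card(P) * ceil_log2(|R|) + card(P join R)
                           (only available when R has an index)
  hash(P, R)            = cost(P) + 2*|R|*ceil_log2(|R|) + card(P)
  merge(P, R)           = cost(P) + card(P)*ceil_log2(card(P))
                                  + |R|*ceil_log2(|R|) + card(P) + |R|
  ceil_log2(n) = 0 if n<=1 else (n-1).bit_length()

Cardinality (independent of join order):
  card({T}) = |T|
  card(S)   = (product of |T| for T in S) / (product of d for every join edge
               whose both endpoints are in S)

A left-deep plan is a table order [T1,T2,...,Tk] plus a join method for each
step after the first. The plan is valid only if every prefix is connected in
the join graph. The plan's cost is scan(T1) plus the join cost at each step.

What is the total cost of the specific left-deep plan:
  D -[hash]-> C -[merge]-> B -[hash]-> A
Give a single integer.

113850

step 1: scan D: cost=100, card=100
step 2: join C via hash
    card(P join C) = 100*150/(6) = 2500
    cost = 100 + 2*150*8 + 100 = 2600
step 3: join B via merge
    card(P join B) = 2500*150/(5) = 75000
    cost = 2600 + 2500*12 + 150*8 + 2500 + 150 = 36450
step 4: join A via hash
    card(P join A) = 75000*150/(6) = 1875000
    cost = 36450 + 2*150*8 + 75000 = 113850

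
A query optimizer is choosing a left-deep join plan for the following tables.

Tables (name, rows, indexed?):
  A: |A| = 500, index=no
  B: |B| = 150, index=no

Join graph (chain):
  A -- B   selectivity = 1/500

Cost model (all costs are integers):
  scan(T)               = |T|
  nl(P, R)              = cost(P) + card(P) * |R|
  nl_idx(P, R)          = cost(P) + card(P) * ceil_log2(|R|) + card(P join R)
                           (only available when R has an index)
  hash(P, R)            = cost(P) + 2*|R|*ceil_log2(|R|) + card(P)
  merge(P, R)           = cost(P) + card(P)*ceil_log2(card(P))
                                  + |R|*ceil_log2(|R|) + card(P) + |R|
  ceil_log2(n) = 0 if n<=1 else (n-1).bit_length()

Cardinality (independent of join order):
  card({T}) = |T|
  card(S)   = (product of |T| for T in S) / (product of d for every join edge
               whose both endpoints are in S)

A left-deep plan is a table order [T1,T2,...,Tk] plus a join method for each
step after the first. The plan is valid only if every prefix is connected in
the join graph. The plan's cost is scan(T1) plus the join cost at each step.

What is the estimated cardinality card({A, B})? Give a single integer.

Tables in S: A(500), B(150)
Edges inside S: A-B(d=500)
numerator = 500 * 150 = 75000
denominator = 500 = 500
card(S) = 75000 / 500 = 150

150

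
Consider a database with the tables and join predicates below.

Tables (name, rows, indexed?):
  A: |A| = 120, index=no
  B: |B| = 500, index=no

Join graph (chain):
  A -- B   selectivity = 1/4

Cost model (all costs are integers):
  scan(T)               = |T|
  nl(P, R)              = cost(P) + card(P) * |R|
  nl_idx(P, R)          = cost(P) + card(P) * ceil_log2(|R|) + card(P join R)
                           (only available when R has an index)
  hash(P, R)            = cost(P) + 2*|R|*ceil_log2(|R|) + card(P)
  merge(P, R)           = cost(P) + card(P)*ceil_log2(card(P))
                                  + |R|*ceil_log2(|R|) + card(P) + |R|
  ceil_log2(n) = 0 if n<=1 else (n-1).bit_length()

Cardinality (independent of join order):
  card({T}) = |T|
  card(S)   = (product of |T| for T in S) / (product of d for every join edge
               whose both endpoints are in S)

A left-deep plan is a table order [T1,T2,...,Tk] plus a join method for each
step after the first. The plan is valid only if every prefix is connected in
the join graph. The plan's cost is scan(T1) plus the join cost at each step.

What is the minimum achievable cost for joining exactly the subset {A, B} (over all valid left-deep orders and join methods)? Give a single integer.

2680

Selinger DP over subsets of {A,B}:
  {A}: scan cost=120, card=120
  {B}: scan cost=500, card=500
  {AB}: card=15000; try (A,hash)→2680, (B,merge)→6080, (A,merge)→6460, (B,hash)→9240, (B,nl)→60120, (A,nl)→60500; best=2680 via (A,hash)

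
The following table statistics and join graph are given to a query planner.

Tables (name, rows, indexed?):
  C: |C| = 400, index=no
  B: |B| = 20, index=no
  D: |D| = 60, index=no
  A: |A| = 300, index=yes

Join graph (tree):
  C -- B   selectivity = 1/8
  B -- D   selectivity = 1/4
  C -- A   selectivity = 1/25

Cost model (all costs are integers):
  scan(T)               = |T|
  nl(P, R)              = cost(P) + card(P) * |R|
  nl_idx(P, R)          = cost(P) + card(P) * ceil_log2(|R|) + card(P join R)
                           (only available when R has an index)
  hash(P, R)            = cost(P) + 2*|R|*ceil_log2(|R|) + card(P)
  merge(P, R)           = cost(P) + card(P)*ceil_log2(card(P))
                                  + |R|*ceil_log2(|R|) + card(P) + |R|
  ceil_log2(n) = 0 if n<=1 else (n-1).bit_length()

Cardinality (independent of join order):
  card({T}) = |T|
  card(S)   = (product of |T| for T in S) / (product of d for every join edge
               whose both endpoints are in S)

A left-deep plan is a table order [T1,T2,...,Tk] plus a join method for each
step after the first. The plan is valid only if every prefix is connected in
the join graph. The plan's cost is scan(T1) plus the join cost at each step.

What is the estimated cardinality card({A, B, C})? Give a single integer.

Tables in S: A(300), B(20), C(400)
Edges inside S: C-B(d=8), C-A(d=25)
numerator = 300 * 20 * 400 = 2400000
denominator = 8 * 25 = 200
card(S) = 2400000 / 200 = 12000

12000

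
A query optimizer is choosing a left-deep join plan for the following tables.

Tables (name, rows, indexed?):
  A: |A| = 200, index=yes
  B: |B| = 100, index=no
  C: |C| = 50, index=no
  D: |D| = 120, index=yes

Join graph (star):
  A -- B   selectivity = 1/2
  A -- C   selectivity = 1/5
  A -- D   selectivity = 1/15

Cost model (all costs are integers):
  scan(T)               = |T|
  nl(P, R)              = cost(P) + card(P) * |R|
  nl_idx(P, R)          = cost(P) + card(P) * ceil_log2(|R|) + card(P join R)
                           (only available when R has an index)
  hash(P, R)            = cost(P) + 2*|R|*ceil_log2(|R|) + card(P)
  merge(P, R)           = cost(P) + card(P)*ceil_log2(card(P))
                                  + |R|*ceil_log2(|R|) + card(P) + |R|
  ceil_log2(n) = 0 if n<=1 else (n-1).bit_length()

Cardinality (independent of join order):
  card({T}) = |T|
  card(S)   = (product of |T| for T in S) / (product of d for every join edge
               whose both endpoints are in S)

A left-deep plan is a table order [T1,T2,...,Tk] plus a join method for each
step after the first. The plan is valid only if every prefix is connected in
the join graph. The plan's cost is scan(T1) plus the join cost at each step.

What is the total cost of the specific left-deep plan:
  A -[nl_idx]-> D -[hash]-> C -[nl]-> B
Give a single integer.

1605400

step 1: scan A: cost=200, card=200
step 2: join D via nl_idx
    card(P join D) = 200*120/(15) = 1600
    cost = 200 + 200*7 + 1600 = 3200
step 3: join C via hash
    card(P join C) = 1600*50/(5) = 16000
    cost = 3200 + 2*50*6 + 1600 = 5400
step 4: join B via nl
    card(P join B) = 16000*100/(2) = 800000
    cost = 5400 + 16000*100 = 1605400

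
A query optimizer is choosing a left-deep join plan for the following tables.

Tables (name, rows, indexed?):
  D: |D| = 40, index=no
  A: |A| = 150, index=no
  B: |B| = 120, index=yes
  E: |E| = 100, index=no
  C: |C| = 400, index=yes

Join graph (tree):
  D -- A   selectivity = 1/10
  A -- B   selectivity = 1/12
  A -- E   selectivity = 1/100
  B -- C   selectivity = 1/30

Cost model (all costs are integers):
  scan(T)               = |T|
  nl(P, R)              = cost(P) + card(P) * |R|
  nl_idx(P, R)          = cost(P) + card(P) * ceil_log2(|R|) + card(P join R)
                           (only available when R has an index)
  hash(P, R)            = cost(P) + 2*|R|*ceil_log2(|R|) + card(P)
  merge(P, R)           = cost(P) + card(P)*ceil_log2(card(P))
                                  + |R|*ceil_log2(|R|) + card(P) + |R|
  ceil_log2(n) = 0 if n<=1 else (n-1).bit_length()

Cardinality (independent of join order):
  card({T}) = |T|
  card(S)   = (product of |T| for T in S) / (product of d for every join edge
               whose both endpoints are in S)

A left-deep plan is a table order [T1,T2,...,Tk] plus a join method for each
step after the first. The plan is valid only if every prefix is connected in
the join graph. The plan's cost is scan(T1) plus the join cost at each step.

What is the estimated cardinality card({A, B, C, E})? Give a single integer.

Tables in S: A(150), B(120), C(400), E(100)
Edges inside S: A-B(d=12), A-E(d=100), B-C(d=30)
numerator = 150 * 120 * 400 * 100 = 720000000
denominator = 12 * 100 * 30 = 36000
card(S) = 720000000 / 36000 = 20000

20000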